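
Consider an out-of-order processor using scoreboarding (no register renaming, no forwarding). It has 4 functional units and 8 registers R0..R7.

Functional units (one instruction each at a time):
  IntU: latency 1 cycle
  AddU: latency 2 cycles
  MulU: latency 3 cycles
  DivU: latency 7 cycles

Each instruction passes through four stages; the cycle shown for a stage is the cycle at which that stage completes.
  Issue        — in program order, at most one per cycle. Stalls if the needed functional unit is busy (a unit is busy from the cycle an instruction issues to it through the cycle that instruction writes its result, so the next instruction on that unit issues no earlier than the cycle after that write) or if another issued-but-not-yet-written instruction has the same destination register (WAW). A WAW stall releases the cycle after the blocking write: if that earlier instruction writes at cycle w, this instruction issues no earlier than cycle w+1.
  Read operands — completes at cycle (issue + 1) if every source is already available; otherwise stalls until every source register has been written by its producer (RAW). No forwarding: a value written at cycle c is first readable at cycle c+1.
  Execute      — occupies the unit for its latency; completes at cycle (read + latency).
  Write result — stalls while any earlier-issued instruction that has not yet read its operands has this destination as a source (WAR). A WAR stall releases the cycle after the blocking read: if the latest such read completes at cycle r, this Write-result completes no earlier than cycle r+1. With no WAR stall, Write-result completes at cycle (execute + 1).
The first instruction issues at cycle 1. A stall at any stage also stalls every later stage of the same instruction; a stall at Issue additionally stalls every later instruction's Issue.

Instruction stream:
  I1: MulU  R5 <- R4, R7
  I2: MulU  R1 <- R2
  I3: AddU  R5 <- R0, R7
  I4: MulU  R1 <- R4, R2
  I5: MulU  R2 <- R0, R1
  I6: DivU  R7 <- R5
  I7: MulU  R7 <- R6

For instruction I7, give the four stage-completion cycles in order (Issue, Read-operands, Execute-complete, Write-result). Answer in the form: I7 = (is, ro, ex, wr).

[1] I1→MulU
[2] I1 RO
[5] I1 EX
[6] I1 WR R5
[7] I2→MulU
[8] I2 RO · I3→AddU
[9] I3 RO
[11] I2 EX · I3 EX
[12] I2 WR R1 · I3 WR R5
[13] I4→MulU
[14] I4 RO
[17] I4 EX
[18] I4 WR R1
[19] I5→MulU
[20] I5 RO · I6→DivU
[21] I6 RO
[23] I5 EX
[24] I5 WR R2
[28] I6 EX
[29] I6 WR R7
[30] I7→MulU
[31] I7 RO
[34] I7 EX
[35] I7 WR R7

I7 = (30, 31, 34, 35)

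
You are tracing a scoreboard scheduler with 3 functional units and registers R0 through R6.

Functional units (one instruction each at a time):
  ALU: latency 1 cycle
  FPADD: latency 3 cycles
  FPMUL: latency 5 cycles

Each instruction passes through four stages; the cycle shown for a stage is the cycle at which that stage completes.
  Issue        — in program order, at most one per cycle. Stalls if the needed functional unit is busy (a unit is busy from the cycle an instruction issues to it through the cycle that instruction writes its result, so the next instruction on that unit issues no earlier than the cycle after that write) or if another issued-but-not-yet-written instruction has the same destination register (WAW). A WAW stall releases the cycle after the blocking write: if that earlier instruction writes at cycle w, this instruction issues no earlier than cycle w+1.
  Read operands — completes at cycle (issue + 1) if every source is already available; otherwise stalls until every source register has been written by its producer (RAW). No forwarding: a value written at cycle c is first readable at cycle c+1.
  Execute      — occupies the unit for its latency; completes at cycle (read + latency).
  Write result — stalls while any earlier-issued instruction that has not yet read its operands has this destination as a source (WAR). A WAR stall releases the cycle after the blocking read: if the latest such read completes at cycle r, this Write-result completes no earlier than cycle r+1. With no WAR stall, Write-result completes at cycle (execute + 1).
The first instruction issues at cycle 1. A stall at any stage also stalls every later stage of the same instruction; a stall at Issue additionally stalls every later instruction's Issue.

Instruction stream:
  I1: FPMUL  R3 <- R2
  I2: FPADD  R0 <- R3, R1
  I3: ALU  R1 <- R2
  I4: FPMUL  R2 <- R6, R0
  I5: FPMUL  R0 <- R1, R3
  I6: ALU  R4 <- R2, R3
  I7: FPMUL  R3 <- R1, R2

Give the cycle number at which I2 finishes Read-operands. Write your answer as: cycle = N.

[1] I1→FPMUL
[2] I1 RO, I2→FPADD
[3] I3→ALU
[4] I3 RO
[5] I3 EX
[7] I1 EX
[8] I1 WR R3
[9] I2 RO, I4→FPMUL
[10] I3 WR R1
[12] I2 EX
[13] I2 WR R0
[14] I4 RO
[19] I4 EX
[20] I4 WR R2
[21] I5→FPMUL
[22] I5 RO, I6→ALU
[23] I6 RO
[24] I6 EX
[25] I6 WR R4
[27] I5 EX
[28] I5 WR R0
[29] I7→FPMUL
[30] I7 RO
[35] I7 EX
[36] I7 WR R3

cycle = 9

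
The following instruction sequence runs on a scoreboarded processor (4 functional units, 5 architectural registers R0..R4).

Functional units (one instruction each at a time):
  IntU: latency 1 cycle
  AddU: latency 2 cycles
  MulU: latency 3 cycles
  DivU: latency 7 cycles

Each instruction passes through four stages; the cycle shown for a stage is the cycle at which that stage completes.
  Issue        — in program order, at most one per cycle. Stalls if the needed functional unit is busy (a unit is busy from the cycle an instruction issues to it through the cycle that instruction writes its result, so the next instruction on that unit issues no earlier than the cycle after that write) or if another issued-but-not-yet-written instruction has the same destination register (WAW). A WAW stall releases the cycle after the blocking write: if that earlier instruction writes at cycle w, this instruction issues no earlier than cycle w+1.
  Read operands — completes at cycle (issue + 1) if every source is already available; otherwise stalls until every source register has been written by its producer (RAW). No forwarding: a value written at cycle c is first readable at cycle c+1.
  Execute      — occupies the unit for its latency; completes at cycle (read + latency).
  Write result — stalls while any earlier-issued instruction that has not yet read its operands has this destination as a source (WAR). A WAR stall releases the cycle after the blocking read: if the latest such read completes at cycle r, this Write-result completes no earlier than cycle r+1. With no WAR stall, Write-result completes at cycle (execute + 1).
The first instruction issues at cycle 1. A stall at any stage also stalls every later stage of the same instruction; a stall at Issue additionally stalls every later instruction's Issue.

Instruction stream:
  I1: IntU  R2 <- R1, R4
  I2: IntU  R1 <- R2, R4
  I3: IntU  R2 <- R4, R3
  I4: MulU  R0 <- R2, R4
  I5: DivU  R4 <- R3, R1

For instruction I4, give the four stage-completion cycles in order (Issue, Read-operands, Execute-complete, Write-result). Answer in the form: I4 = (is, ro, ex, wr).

I4 = (10, 13, 16, 17)

I1: IS=1 RO=2 EX=3 WR=4
I2: IS=5 RO=6 EX=7 WR=8  [struct: IntU busy until I1 writes@4]
I3: IS=9 RO=10 EX=11 WR=12  [struct: IntU busy until I2 writes@8]
I4: IS=10 RO=13 EX=16 WR=17  [RAW R2: wait I3 write@12]
I5: IS=11 RO=12 EX=19 WR=20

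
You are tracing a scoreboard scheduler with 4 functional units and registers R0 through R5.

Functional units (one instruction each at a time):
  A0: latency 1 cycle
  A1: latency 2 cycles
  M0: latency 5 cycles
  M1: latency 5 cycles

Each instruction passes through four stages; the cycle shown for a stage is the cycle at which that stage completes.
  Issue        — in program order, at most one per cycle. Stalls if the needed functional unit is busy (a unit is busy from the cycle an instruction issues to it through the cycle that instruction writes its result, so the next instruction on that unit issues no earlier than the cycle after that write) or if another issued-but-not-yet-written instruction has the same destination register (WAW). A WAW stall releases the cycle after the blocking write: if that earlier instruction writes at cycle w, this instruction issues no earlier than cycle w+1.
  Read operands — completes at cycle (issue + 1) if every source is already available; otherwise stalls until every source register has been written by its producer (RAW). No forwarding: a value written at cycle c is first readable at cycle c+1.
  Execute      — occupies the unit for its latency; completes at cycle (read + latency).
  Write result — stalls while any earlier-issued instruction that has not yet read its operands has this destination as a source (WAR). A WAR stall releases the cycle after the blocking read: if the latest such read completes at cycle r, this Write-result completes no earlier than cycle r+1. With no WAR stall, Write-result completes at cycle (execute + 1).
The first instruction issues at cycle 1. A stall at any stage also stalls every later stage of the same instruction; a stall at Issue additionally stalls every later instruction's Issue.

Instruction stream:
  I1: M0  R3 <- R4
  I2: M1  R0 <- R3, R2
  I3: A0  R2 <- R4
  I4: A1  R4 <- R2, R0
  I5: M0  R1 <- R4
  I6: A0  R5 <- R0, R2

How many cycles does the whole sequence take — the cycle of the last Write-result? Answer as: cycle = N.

c1: I1 dispatched to M0
c2: I1 operands ready, I2 dispatched to M1
c3: I3 dispatched to A0
c4: I3 operands ready, I4 dispatched to A1
c5: I3 complete
c7: I1 complete
c8: R3←I1
c9: I2 operands ready, I5 dispatched to M0
c10: R2←I3
c11: I6 dispatched to A0
c14: I2 complete
c15: R0←I2
c16: I4 operands ready, I6 operands ready
c17: I6 complete
c18: I4 complete, R5←I6
c19: R4←I4
c20: I5 operands ready
c25: I5 complete
c26: R1←I5

cycle = 26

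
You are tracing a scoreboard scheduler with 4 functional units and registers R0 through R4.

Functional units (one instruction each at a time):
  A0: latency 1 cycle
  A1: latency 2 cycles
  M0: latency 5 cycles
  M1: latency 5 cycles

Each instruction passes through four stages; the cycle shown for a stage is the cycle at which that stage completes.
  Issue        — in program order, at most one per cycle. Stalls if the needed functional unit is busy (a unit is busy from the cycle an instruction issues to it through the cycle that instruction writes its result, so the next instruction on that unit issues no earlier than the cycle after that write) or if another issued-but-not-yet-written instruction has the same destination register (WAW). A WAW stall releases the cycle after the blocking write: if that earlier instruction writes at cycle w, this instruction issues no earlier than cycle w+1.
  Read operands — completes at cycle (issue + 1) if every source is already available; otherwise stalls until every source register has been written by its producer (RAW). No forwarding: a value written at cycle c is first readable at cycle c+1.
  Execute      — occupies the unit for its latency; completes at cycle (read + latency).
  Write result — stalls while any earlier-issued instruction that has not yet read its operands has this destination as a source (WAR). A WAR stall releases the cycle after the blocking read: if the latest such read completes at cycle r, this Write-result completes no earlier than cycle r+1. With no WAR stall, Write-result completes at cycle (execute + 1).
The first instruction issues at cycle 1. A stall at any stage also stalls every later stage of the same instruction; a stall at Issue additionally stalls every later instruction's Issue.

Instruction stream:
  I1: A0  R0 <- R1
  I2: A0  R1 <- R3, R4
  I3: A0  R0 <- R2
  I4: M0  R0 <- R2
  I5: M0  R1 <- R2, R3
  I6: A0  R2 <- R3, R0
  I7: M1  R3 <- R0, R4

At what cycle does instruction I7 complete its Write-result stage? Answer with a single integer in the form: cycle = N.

cycle = 30

[I1] 1/2/3/4
[I2] 5/6/7/8  (struct: A0 busy until I1 writes@4)
[I3] 9/10/11/12  (struct: A0 busy until I2 writes@8)
[I4] 13/14/19/20  (WAW R0: wait I3 write@12)
[I5] 21/22/27/28  (struct: M0 busy until I4 writes@20)
[I6] 22/23/24/25
[I7] 23/24/29/30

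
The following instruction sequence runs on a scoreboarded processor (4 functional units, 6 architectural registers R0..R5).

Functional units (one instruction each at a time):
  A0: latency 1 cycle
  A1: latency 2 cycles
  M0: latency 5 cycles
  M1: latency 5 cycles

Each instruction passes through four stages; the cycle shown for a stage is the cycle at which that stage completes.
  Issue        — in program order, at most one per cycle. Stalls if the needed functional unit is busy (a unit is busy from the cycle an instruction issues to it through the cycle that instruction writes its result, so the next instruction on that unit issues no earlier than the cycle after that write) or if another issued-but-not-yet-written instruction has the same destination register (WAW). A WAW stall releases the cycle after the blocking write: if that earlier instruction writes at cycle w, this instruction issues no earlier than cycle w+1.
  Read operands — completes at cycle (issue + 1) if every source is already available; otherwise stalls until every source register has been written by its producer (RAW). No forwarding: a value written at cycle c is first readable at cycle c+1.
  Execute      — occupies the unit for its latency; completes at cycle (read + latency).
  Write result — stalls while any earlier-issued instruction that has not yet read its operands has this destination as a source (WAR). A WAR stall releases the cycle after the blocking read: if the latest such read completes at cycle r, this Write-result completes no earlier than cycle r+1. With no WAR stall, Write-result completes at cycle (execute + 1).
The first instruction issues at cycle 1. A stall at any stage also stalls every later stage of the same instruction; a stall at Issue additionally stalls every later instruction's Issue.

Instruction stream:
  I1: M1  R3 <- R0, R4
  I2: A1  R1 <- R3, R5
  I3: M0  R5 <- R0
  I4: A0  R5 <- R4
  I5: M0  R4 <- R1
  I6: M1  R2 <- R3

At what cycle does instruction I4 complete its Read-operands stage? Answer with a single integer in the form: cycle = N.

I1  is:1  ro:2  ex:7  wr:8
I2  is:2  ro:9  ex:11  wr:12  — RAW R3: wait I1 write@8
I3  is:3  ro:4  ex:9  wr:10
I4  is:11  ro:12  ex:13  wr:14  — WAW R5: wait I3 write@10
I5  is:12  ro:13  ex:18  wr:19
I6  is:13  ro:14  ex:19  wr:20

cycle = 12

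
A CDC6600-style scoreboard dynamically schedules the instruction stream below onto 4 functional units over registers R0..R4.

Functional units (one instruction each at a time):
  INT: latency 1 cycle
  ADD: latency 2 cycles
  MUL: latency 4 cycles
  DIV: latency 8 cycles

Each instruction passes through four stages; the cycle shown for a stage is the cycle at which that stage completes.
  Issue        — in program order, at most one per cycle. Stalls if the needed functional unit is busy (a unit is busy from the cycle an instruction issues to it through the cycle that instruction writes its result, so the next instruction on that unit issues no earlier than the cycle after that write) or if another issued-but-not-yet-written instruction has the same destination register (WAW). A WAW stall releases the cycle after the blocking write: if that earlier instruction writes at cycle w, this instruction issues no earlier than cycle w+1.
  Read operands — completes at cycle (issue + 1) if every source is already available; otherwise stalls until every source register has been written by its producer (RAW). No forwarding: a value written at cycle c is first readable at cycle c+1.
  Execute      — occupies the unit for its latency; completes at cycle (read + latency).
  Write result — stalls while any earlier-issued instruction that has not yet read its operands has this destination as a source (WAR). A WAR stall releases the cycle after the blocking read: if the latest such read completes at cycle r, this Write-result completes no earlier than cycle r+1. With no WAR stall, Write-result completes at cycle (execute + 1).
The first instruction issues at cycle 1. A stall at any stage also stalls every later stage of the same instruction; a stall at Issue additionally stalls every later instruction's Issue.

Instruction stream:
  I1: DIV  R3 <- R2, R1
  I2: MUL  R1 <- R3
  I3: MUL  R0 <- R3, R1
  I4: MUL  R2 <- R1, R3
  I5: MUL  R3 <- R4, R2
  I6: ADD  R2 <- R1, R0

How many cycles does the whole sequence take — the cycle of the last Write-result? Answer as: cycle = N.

cycle 1: issue I1 (DIV)
cycle 2: I1 read-ops; issue I2 (MUL)
cycle 10: I1 finished on DIV
cycle 11: I1→R3
cycle 12: I2 read-ops
cycle 16: I2 finished on MUL
cycle 17: I2→R1
cycle 18: issue I3 (MUL)
cycle 19: I3 read-ops
cycle 23: I3 finished on MUL
cycle 24: I3→R0
cycle 25: issue I4 (MUL)
cycle 26: I4 read-ops
cycle 30: I4 finished on MUL
cycle 31: I4→R2
cycle 32: issue I5 (MUL)
cycle 33: I5 read-ops; issue I6 (ADD)
cycle 34: I6 read-ops
cycle 36: I6 finished on ADD
cycle 37: I5 finished on MUL; I6→R2
cycle 38: I5→R3

cycle = 38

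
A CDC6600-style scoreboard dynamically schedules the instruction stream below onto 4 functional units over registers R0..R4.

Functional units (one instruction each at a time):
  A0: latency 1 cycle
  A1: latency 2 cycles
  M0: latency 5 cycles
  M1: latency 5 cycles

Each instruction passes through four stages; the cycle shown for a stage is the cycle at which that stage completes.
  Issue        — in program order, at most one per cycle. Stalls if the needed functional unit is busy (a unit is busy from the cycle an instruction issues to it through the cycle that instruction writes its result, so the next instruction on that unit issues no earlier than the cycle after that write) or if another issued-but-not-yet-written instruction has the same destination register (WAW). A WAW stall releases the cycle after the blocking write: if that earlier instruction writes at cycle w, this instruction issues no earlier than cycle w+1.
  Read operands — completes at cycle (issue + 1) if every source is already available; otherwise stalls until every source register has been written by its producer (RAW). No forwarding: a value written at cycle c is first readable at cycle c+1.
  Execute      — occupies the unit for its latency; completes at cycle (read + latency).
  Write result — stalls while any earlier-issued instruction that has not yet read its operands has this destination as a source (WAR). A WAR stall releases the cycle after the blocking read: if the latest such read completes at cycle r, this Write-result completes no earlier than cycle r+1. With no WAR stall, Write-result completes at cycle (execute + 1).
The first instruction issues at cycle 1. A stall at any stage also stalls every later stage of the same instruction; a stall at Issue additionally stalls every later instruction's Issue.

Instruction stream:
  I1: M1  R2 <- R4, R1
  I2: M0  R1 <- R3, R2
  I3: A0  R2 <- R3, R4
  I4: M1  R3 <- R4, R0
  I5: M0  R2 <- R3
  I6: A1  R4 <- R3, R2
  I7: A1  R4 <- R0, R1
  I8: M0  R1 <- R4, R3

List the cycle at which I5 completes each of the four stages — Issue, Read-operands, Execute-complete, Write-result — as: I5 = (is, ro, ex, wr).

cycle 1: I1 dispatched to M1
cycle 2: I1 operands ready; I2 dispatched to M0
cycle 7: I1 complete
cycle 8: R2←I1
cycle 9: I2 operands ready; I3 dispatched to A0
cycle 10: I3 operands ready; I4 dispatched to M1
cycle 11: I3 complete; I4 operands ready
cycle 12: R2←I3
cycle 14: I2 complete
cycle 15: R1←I2
cycle 16: I4 complete; I5 dispatched to M0
cycle 17: R3←I4; I6 dispatched to A1
cycle 18: I5 operands ready
cycle 23: I5 complete
cycle 24: R2←I5
cycle 25: I6 operands ready
cycle 27: I6 complete
cycle 28: R4←I6
cycle 29: I7 dispatched to A1
cycle 30: I7 operands ready; I8 dispatched to M0
cycle 32: I7 complete
cycle 33: R4←I7
cycle 34: I8 operands ready
cycle 39: I8 complete
cycle 40: R1←I8

I5 = (16, 18, 23, 24)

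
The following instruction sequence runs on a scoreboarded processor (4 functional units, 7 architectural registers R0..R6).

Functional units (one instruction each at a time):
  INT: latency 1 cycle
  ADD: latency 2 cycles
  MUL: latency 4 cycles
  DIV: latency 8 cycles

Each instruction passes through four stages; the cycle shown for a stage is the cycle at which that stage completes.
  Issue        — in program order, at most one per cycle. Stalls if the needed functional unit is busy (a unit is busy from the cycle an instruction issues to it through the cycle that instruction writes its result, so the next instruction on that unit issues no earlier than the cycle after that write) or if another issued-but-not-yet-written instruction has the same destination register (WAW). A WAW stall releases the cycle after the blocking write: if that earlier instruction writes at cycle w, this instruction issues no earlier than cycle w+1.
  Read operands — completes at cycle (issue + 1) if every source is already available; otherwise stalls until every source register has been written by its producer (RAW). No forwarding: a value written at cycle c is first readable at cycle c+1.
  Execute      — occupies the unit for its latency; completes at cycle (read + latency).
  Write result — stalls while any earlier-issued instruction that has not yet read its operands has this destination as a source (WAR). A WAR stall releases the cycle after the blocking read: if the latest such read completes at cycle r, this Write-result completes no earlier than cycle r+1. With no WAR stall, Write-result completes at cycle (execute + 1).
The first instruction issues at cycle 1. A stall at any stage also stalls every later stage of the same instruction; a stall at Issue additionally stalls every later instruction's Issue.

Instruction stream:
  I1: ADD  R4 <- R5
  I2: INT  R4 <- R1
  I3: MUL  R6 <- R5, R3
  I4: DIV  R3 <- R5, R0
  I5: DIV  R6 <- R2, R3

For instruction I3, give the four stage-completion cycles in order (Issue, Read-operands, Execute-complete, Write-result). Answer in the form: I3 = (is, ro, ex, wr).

c1: I1→ADD
c2: I1 RO
c4: I1 EX
c5: I1 WR R4
c6: I2→INT
c7: I2 RO · I3→MUL
c8: I2 EX · I3 RO · I4→DIV
c9: I2 WR R4 · I4 RO
c12: I3 EX
c13: I3 WR R6
c17: I4 EX
c18: I4 WR R3
c19: I5→DIV
c20: I5 RO
c28: I5 EX
c29: I5 WR R6

I3 = (7, 8, 12, 13)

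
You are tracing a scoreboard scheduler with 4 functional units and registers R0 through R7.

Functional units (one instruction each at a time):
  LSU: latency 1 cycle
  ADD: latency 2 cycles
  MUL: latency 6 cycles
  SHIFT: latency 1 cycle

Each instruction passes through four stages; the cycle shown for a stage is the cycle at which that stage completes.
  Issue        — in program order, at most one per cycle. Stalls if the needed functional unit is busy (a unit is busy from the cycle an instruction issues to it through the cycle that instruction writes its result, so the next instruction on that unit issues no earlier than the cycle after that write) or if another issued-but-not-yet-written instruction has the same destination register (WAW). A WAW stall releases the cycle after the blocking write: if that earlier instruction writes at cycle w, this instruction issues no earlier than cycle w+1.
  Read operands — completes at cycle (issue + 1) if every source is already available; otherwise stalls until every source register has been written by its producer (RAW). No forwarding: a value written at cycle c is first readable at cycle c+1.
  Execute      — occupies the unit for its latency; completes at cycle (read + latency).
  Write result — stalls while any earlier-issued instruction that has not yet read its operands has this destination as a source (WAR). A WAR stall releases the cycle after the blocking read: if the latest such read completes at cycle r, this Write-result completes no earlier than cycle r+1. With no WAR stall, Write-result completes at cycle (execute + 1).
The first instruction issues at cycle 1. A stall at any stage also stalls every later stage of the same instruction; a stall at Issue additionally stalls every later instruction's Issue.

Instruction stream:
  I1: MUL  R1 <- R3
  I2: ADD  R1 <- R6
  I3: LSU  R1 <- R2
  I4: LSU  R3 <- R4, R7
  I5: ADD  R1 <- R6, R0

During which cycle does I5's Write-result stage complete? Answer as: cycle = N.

1) issue 1, read 2, done 8, write 9
2) issue 10, read 11, done 13, write 14  <WAW R1: wait I1 write@9>
3) issue 15, read 16, done 17, write 18  <WAW R1: wait I2 write@14>
4) issue 19, read 20, done 21, write 22  <struct: LSU busy until I3 writes@18>
5) issue 20, read 21, done 23, write 24

cycle = 24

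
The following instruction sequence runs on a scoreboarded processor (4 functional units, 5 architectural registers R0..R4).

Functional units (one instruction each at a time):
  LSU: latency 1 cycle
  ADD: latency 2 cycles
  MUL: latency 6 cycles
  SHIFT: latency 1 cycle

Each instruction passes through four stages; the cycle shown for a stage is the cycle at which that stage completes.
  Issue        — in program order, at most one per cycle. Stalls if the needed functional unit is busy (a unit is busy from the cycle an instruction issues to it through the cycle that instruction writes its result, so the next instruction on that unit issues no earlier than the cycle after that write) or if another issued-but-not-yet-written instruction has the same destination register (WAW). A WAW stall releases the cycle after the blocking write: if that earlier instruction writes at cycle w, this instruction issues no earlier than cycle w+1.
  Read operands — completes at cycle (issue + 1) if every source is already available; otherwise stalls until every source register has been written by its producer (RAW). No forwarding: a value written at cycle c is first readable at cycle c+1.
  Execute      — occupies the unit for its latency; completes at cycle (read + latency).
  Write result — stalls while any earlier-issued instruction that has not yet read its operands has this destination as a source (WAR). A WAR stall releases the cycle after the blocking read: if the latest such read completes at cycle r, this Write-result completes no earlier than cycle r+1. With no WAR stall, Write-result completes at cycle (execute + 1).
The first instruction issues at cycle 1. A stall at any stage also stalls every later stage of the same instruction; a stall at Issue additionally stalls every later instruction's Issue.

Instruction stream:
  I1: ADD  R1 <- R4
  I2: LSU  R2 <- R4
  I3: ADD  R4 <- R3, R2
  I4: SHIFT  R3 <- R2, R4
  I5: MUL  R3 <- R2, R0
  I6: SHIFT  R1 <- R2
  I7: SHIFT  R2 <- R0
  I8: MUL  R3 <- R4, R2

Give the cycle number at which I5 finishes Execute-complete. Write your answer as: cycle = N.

cycle = 21

I1  is:1  ro:2  ex:4  wr:5
I2  is:2  ro:3  ex:4  wr:5
I3  is:6  ro:7  ex:9  wr:10  — struct: ADD busy until I1 writes@5
I4  is:7  ro:11  ex:12  wr:13  — RAW R4: wait I3 write@10
I5  is:14  ro:15  ex:21  wr:22  — WAW R3: wait I4 write@13
I6  is:15  ro:16  ex:17  wr:18
I7  is:19  ro:20  ex:21  wr:22  — struct: SHIFT busy until I6 writes@18
I8  is:23  ro:24  ex:30  wr:31  — struct: MUL busy until I5 writes@22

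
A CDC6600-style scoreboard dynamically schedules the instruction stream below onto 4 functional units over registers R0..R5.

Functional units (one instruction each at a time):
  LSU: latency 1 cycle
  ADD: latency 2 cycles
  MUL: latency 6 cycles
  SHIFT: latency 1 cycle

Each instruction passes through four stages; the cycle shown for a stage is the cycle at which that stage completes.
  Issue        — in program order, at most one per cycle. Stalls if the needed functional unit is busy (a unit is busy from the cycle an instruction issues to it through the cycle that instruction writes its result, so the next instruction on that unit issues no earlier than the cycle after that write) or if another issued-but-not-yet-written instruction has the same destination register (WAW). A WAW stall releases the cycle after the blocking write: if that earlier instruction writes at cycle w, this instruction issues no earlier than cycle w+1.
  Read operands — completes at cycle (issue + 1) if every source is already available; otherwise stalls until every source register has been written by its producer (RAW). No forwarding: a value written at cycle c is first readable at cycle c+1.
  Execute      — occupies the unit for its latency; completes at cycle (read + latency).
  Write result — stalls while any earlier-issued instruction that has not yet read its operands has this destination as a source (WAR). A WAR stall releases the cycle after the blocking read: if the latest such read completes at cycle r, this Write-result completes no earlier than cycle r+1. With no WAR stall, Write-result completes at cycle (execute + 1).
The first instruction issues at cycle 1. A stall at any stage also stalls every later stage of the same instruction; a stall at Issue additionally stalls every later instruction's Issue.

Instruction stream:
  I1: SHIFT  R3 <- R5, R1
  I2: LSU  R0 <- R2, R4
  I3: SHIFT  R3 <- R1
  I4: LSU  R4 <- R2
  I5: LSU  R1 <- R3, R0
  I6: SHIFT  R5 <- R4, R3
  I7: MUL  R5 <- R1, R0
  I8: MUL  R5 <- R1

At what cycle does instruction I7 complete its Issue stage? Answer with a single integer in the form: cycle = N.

I1: IS=1 RO=2 EX=3 WR=4
I2: IS=2 RO=3 EX=4 WR=5
I3: IS=5 RO=6 EX=7 WR=8  [struct: SHIFT busy until I1 writes@4]
I4: IS=6 RO=7 EX=8 WR=9
I5: IS=10 RO=11 EX=12 WR=13  [struct: LSU busy until I4 writes@9]
I6: IS=11 RO=12 EX=13 WR=14
I7: IS=15 RO=16 EX=22 WR=23  [WAW R5: wait I6 write@14]
I8: IS=24 RO=25 EX=31 WR=32  [struct: MUL busy until I7 writes@23]

cycle = 15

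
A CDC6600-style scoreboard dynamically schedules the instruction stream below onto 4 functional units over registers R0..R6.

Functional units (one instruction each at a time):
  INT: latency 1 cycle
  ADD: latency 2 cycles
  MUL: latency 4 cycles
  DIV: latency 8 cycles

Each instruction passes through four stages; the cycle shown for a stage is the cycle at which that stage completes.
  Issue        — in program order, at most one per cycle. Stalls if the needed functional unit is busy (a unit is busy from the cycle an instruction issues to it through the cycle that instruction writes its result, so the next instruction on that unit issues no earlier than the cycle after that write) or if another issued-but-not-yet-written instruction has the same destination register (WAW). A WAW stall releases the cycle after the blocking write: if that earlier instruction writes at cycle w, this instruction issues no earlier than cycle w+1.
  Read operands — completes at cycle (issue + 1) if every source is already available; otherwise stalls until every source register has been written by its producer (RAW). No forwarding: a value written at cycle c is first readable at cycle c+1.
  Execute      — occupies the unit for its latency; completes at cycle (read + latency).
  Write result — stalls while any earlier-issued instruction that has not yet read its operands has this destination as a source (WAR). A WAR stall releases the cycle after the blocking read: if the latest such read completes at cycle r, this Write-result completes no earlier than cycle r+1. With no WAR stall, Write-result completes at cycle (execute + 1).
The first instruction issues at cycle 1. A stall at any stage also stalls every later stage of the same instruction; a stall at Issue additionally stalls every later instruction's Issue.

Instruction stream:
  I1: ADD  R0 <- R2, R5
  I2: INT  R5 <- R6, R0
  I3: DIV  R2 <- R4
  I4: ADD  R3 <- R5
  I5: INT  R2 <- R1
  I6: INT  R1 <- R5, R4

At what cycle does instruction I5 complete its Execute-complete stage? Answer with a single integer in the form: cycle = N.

cycle = 16

I1  is:1  ro:2  ex:4  wr:5
I2  is:2  ro:6  ex:7  wr:8  — RAW R0: wait I1 write@5
I3  is:3  ro:4  ex:12  wr:13
I4  is:6  ro:9  ex:11  wr:12  — struct: ADD busy until I1 writes@5, RAW R5: wait I2 write@8
I5  is:14  ro:15  ex:16  wr:17  — WAW R2: wait I3 write@13
I6  is:18  ro:19  ex:20  wr:21  — struct: INT busy until I5 writes@17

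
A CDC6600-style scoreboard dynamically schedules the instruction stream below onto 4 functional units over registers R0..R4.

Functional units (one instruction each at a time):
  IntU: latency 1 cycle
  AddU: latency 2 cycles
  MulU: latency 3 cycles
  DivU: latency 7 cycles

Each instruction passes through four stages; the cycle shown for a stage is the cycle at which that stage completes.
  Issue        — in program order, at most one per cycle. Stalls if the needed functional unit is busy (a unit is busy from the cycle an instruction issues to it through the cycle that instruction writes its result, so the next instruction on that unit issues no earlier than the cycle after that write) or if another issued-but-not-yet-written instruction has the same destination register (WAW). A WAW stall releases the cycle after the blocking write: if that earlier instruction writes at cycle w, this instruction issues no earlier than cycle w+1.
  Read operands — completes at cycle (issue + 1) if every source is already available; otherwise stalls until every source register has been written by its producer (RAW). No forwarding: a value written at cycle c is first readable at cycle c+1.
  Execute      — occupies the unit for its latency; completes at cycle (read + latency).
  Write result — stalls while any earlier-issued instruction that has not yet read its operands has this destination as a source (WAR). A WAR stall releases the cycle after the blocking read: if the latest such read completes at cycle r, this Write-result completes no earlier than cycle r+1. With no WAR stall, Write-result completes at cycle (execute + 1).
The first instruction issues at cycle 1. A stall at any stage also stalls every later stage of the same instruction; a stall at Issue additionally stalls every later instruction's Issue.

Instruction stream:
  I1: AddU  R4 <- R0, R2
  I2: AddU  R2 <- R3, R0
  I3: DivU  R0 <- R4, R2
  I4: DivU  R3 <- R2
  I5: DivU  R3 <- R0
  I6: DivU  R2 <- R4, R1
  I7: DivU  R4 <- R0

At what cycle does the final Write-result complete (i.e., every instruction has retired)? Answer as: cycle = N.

t=1  I1→AddU
t=2  I1 RO
t=4  I1 EX
t=5  I1 WR R4
t=6  I2→AddU
t=7  I2 RO, I3→DivU
t=9  I2 EX
t=10  I2 WR R2
t=11  I3 RO
t=18  I3 EX
t=19  I3 WR R0
t=20  I4→DivU
t=21  I4 RO
t=28  I4 EX
t=29  I4 WR R3
t=30  I5→DivU
t=31  I5 RO
t=38  I5 EX
t=39  I5 WR R3
t=40  I6→DivU
t=41  I6 RO
t=48  I6 EX
t=49  I6 WR R2
t=50  I7→DivU
t=51  I7 RO
t=58  I7 EX
t=59  I7 WR R4

cycle = 59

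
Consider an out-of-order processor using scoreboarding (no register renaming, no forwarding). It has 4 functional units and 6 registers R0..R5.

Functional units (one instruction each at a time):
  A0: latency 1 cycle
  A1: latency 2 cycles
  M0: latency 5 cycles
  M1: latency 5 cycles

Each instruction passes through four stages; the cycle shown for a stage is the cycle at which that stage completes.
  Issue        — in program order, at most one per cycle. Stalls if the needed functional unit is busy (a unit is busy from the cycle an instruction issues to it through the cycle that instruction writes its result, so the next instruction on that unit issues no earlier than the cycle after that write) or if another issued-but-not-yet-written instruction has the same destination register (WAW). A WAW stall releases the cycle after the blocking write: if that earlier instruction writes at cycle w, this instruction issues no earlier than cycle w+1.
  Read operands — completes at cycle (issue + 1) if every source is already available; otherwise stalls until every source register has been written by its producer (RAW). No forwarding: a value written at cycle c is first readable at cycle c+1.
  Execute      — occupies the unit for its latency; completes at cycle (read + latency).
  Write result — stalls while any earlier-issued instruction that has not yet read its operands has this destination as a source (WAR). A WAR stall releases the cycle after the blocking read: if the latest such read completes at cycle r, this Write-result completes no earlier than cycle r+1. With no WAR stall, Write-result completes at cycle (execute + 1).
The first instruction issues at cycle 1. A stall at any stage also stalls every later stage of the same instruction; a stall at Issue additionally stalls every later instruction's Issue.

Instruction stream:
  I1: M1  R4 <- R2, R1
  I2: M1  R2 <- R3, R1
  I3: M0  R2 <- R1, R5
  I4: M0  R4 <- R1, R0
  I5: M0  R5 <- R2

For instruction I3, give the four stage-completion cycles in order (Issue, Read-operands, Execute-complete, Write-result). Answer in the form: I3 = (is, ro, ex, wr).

[I1] 1/2/7/8
[I2] 9/10/15/16  (struct: M1 busy until I1 writes@8)
[I3] 17/18/23/24  (WAW R2: wait I2 write@16)
[I4] 25/26/31/32  (struct: M0 busy until I3 writes@24)
[I5] 33/34/39/40  (struct: M0 busy until I4 writes@32)

I3 = (17, 18, 23, 24)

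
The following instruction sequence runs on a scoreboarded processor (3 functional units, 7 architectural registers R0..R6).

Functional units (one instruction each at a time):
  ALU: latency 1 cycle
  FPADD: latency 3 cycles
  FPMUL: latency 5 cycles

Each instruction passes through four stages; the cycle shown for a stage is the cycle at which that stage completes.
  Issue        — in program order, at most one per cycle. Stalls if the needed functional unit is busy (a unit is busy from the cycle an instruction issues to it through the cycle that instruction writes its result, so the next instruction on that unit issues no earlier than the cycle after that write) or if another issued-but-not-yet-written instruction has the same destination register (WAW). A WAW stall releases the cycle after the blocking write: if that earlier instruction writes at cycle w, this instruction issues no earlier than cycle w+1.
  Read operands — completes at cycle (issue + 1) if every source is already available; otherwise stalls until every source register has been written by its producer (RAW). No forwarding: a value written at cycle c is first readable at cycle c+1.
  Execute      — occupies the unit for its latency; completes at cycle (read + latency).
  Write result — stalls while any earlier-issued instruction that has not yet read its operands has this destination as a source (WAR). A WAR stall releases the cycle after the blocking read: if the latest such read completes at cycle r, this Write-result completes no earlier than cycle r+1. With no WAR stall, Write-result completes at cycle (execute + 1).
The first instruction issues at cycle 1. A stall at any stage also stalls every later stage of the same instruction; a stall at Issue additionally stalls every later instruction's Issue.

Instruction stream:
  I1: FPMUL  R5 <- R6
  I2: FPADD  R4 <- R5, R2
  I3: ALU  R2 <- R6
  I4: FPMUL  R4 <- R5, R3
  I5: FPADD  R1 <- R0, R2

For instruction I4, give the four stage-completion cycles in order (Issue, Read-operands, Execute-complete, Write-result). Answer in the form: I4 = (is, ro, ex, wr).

I4 = (14, 15, 20, 21)

I1  is:1  ro:2  ex:7  wr:8
I2  is:2  ro:9  ex:12  wr:13  — RAW R5: wait I1 write@8
I3  is:3  ro:4  ex:5  wr:10  — WAR R2: wait I2 read@9
I4  is:14  ro:15  ex:20  wr:21  — WAW R4: wait I2 write@13
I5  is:15  ro:16  ex:19  wr:20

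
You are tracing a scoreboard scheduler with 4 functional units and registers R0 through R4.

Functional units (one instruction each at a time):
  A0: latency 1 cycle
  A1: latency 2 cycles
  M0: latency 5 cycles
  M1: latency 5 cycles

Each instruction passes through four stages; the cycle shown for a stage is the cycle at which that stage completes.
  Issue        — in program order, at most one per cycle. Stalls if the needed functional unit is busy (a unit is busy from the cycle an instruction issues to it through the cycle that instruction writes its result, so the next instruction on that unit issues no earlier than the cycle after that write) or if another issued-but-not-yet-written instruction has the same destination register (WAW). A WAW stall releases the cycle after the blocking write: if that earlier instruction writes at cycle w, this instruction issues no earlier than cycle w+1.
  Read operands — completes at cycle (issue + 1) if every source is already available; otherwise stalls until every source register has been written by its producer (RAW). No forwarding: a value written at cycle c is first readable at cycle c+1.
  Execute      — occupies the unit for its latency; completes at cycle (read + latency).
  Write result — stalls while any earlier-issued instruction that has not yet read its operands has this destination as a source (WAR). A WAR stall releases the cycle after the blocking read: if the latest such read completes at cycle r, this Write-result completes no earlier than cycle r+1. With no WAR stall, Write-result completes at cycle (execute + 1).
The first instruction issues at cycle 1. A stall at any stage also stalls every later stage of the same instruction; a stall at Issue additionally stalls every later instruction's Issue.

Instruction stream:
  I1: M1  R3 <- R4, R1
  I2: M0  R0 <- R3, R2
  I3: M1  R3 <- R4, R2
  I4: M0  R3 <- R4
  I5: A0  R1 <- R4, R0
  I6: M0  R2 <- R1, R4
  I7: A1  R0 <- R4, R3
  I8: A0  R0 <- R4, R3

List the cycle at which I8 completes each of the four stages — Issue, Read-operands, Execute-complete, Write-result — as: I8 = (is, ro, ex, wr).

I1  is:1  ro:2  ex:7  wr:8
I2  is:2  ro:9  ex:14  wr:15  — RAW R3: wait I1 write@8
I3  is:9  ro:10  ex:15  wr:16  — struct: M1 busy until I1 writes@8
I4  is:17  ro:18  ex:23  wr:24  — WAW R3: wait I3 write@16
I5  is:18  ro:19  ex:20  wr:21
I6  is:25  ro:26  ex:31  wr:32  — struct: M0 busy until I4 writes@24
I7  is:26  ro:27  ex:29  wr:30
I8  is:31  ro:32  ex:33  wr:34  — WAW R0: wait I7 write@30

I8 = (31, 32, 33, 34)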